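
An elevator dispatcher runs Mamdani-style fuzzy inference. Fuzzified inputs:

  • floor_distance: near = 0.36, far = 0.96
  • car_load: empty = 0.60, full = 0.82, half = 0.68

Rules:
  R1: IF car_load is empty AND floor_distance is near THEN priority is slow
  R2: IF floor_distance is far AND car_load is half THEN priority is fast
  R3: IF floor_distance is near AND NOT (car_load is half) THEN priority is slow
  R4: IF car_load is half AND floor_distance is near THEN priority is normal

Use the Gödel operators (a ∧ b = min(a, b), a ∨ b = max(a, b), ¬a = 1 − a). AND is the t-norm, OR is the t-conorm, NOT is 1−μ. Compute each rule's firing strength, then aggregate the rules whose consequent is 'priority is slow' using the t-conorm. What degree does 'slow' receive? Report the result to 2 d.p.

R1: empty=0.60, near=0.36; AND[min(a, b)] → w = 0.36
R2: far=0.96, half=0.68; AND[min(a, b)] → w = 0.68
R3: near=0.36, ¬half=1−0.68=0.32; AND[min(a, b)] → w = 0.32
R4: half=0.68, near=0.36; AND[min(a, b)] → w = 0.36
Rules with consequent 'slow': {R1, R3} → strengths 0.36, 0.32
Aggregate via t-conorm [max(a, b)]: 0.36

0.36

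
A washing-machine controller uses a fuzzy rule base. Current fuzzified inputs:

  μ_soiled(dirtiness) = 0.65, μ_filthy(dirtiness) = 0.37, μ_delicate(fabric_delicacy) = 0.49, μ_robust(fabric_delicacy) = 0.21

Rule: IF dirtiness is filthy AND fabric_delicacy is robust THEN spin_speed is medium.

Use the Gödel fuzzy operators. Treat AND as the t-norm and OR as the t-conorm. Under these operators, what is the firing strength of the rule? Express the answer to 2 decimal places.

0.21

firing strength: filthy=0.37, robust=0.21; AND[min(a, b)] → w = 0.21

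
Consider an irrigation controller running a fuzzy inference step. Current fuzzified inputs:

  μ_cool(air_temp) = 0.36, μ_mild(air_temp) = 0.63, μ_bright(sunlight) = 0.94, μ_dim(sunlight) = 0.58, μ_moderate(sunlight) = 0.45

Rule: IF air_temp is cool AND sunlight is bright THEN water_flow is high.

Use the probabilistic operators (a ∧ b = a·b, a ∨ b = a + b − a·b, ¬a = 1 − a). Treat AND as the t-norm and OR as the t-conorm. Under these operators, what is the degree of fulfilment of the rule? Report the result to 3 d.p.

0.338

firing strength: cool=0.36, bright=0.94; AND[a·b] → w = 0.3384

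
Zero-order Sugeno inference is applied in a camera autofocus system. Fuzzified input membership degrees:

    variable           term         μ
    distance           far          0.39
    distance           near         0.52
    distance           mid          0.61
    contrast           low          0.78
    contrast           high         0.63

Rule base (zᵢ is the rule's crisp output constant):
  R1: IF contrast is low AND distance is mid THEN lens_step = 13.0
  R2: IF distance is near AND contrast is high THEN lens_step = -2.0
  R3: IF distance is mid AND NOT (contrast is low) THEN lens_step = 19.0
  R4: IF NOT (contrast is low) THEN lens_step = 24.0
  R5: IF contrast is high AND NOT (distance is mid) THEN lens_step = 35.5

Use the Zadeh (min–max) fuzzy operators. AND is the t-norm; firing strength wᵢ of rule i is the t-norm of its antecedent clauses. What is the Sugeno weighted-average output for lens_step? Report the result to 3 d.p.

15.406

R1 (z=13.0): low=0.78, mid=0.61; AND[min(a, b)] → w = 0.61
R2 (z=-2.0): near=0.52, high=0.63; AND[min(a, b)] → w = 0.52
R3 (z=19.0): mid=0.61, ¬low=1−0.78=0.22; AND[min(a, b)] → w = 0.22
R4 (z=24.0): ¬low=1−0.78=0.22 → w = 0.22
R5 (z=35.5): high=0.63, ¬mid=1−0.61=0.39; AND[min(a, b)] → w = 0.39
Weighted average = (0.61·13.0 + 0.52·-2.0 + 0.22·19.0 + 0.22·24.0 + 0.39·35.5) / (0.61 + 0.52 + 0.22 + 0.22 + 0.39)
  = 30.1950 / 1.9600 = 15.406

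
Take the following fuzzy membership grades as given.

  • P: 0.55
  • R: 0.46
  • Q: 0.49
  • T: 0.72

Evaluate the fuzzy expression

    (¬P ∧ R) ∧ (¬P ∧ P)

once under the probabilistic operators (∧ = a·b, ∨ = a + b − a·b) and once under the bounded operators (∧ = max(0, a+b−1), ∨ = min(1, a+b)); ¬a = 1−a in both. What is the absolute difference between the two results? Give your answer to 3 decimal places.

Under probabilistic:
  ¬P = 1 − 0.5500 = 0.4500
  ¬P ∧ R = a·b on (0.4500, 0.4600) = 0.2070
  ¬P = 1 − 0.5500 = 0.4500
  ¬P ∧ P = a·b on (0.4500, 0.5500) = 0.2475
  (¬P ∧ R) ∧ (¬P ∧ P) = a·b on (0.2070, 0.2475) = 0.0512
  → value = 0.0512
Under bounded:
  ¬P = 1 − 0.55 = 0.45
  ¬P ∧ R = max(0, a+b−1) on (0.45, 0.46) = 0.00
  ¬P = 1 − 0.55 = 0.45
  ¬P ∧ P = max(0, a+b−1) on (0.45, 0.55) = 0.00
  (¬P ∧ R) ∧ (¬P ∧ P) = max(0, a+b−1) on (0.00, 0.00) = 0.00
  → value = 0.0000
|0.0512 − 0.0000| = 0.051

0.051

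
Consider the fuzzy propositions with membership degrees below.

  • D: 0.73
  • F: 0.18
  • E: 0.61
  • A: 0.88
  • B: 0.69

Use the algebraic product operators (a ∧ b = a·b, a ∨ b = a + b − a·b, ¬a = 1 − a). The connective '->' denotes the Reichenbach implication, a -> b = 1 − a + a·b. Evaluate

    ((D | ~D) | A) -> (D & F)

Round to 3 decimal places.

~D = 1 − 0.7300 = 0.2700
D | ~D = a + b − a·b on (0.7300, 0.2700) = 0.8029
(D | ~D) | A = a + b − a·b on (0.8029, 0.8800) = 0.9763
D & F = a·b on (0.7300, 0.1800) = 0.1314
((D | ~D) | A) -> (D & F)  [Reichenbach: 1 − a + a·b] with a=0.9763, b=0.1314 → 0.1519

0.152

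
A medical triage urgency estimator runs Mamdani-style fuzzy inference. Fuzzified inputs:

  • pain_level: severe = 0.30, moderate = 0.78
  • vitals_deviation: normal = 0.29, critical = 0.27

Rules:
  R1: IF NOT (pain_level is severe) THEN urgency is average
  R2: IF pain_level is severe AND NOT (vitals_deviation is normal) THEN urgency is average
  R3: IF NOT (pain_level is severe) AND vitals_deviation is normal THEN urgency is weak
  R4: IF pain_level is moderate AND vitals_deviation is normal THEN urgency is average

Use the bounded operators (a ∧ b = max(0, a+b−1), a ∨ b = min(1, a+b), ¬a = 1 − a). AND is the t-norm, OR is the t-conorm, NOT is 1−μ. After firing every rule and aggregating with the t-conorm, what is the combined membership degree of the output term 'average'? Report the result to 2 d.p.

R1: ¬severe=1−0.30=0.70 → w = 0.70
R2: severe=0.30, ¬normal=1−0.29=0.71; AND[max(0, a+b−1)] → w = 0.01
R3: ¬severe=1−0.30=0.70, normal=0.29; AND[max(0, a+b−1)] → w = 0.00
R4: moderate=0.78, normal=0.29; AND[max(0, a+b−1)] → w = 0.07
Rules with consequent 'average': {R1, R2, R4} → strengths 0.70, 0.01, 0.07
Aggregate via t-conorm [min(1, a+b)]: 0.78

0.78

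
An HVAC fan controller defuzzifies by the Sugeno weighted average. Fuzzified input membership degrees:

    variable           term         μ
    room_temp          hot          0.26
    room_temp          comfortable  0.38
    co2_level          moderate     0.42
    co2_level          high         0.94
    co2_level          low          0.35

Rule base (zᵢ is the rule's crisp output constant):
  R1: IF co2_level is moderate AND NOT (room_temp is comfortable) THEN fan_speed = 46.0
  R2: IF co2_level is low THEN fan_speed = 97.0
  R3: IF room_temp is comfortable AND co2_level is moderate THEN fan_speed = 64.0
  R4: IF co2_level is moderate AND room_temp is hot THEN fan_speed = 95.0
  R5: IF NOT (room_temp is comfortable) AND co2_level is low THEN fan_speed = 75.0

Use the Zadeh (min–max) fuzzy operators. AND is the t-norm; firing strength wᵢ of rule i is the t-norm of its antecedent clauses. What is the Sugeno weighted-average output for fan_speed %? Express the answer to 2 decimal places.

73.03

R1 (z=46.0): moderate=0.42, ¬comfortable=1−0.38=0.62; AND[min(a, b)] → w = 0.42
R2 (z=97.0): low=0.35 → w = 0.35
R3 (z=64.0): comfortable=0.38, moderate=0.42; AND[min(a, b)] → w = 0.38
R4 (z=95.0): moderate=0.42, hot=0.26; AND[min(a, b)] → w = 0.26
R5 (z=75.0): ¬comfortable=1−0.38=0.62, low=0.35; AND[min(a, b)] → w = 0.35
Weighted average = (0.42·46.0 + 0.35·97.0 + 0.38·64.0 + 0.26·95.0 + 0.35·75.0) / (0.42 + 0.35 + 0.38 + 0.26 + 0.35)
  = 128.5400 / 1.7600 = 73.03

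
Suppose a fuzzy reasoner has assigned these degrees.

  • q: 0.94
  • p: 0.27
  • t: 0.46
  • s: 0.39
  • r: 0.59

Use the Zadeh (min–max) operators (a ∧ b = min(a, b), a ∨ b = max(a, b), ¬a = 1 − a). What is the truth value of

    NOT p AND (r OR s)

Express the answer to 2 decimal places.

0.59

NOT p = 1 − 0.27 = 0.73
r OR s = max(a, b) on (0.59, 0.39) = 0.59
NOT p AND (r OR s) = min(a, b) on (0.73, 0.59) = 0.59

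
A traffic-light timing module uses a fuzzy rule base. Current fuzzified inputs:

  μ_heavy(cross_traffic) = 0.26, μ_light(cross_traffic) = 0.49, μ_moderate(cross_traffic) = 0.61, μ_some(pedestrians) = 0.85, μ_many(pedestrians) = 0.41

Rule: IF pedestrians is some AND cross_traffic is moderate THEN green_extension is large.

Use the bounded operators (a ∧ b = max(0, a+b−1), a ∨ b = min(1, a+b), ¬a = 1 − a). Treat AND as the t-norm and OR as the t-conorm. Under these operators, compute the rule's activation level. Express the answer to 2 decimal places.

0.46

firing strength: some=0.85, moderate=0.61; AND[max(0, a+b−1)] → w = 0.46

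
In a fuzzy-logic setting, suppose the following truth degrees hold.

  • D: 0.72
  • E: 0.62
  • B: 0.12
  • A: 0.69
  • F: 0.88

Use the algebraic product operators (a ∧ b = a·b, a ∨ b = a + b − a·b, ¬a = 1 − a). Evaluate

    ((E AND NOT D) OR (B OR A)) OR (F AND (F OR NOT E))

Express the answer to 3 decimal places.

0.958

NOT D = 1 − 0.7200 = 0.2800
E AND NOT D = a·b on (0.6200, 0.2800) = 0.1736
B OR A = a + b − a·b on (0.1200, 0.6900) = 0.7272
(E AND NOT D) OR (B OR A) = a + b − a·b on (0.1736, 0.7272) = 0.7746
NOT E = 1 − 0.6200 = 0.3800
F OR NOT E = a + b − a·b on (0.8800, 0.3800) = 0.9256
F AND (F OR NOT E) = a·b on (0.8800, 0.9256) = 0.8145
((E AND NOT D) OR (B OR A)) OR (F AND (F OR NOT E)) = a + b − a·b on (0.7746, 0.8145) = 0.9582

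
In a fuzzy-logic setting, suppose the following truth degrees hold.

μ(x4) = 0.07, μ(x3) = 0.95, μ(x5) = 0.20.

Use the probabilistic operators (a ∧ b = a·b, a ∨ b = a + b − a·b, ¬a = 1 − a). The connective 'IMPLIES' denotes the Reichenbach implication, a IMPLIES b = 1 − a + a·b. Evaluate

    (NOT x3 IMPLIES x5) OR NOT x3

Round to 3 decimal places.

NOT x3 = 1 − 0.9500 = 0.0500
NOT x3 IMPLIES x5  [Reichenbach: 1 − a + a·b] with a=0.0500, b=0.2000 → 0.9600
NOT x3 = 1 − 0.9500 = 0.0500
(NOT x3 IMPLIES x5) OR NOT x3 = a + b − a·b on (0.9600, 0.0500) = 0.9620

0.962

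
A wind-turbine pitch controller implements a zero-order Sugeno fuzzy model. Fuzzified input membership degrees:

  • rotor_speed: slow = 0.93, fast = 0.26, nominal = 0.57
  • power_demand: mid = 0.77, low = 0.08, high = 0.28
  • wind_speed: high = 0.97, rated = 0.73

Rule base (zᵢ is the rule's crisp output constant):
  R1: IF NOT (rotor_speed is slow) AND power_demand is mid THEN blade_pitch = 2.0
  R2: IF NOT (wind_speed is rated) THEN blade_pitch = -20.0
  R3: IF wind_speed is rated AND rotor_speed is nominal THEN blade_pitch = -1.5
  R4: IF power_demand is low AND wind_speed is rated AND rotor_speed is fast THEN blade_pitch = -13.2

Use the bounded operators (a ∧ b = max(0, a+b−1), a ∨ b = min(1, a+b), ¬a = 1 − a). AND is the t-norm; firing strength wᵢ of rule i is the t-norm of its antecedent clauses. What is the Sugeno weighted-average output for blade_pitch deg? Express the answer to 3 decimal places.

R1 (z=2.0): ¬slow=1−0.93=0.07, mid=0.77; AND[max(0, a+b−1)] → w = 0.00
R2 (z=-20.0): ¬rated=1−0.73=0.27 → w = 0.27
R3 (z=-1.5): rated=0.73, nominal=0.57; AND[max(0, a+b−1)] → w = 0.30
R4 (z=-13.2): low=0.08, rated=0.73, fast=0.26; AND[max(0, a+b−1)] → w = 0.00
Weighted average = (0.00·2.0 + 0.27·-20.0 + 0.30·-1.5 + 0.00·-13.2) / (0.00 + 0.27 + 0.30 + 0.00)
  = -5.8500 / 0.5700 = -10.263

-10.263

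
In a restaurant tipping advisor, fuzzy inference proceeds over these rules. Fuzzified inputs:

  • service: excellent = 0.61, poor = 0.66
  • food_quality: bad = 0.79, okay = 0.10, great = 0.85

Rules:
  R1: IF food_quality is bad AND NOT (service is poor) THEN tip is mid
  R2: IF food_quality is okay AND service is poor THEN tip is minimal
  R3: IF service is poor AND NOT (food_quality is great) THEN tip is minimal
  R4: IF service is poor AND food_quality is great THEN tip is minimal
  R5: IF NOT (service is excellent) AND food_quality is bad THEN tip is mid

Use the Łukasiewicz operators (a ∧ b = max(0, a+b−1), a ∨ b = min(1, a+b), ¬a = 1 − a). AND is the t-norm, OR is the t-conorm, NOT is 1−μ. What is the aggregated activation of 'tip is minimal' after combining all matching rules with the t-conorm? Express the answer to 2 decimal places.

0.51

R1: bad=0.79, ¬poor=1−0.66=0.34; AND[max(0, a+b−1)] → w = 0.13
R2: okay=0.10, poor=0.66; AND[max(0, a+b−1)] → w = 0.00
R3: poor=0.66, ¬great=1−0.85=0.15; AND[max(0, a+b−1)] → w = 0.00
R4: poor=0.66, great=0.85; AND[max(0, a+b−1)] → w = 0.51
R5: ¬excellent=1−0.61=0.39, bad=0.79; AND[max(0, a+b−1)] → w = 0.18
Rules with consequent 'minimal': {R2, R3, R4} → strengths 0.00, 0.00, 0.51
Aggregate via t-conorm [min(1, a+b)]: 0.51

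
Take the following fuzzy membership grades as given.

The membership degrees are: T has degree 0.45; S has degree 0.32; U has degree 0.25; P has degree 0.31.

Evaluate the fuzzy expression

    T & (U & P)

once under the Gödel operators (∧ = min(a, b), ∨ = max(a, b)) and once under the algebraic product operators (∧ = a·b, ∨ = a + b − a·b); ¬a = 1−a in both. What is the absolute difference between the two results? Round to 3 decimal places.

0.215

Under Gödel:
  U & P = min(a, b) on (0.25, 0.31) = 0.25
  T & (U & P) = min(a, b) on (0.45, 0.25) = 0.25
  → value = 0.2500
Under algebraic product:
  U & P = a·b on (0.2500, 0.3100) = 0.0775
  T & (U & P) = a·b on (0.4500, 0.0775) = 0.0349
  → value = 0.0349
|0.2500 − 0.0349| = 0.215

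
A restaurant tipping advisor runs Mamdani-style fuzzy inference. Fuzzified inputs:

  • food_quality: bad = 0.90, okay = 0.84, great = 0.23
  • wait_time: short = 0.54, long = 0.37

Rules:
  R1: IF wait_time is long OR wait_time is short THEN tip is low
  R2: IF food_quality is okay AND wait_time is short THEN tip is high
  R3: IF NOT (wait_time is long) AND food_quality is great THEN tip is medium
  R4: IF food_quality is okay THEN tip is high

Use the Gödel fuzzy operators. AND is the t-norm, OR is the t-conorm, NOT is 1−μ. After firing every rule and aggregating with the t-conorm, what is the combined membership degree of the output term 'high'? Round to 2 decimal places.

0.84

R1: long=0.37, short=0.54; OR[max(a, b)] → w = 0.54
R2: okay=0.84, short=0.54; AND[min(a, b)] → w = 0.54
R3: ¬long=1−0.37=0.63, great=0.23; AND[min(a, b)] → w = 0.23
R4: okay=0.84 → w = 0.84
Rules with consequent 'high': {R2, R4} → strengths 0.54, 0.84
Aggregate via t-conorm [max(a, b)]: 0.84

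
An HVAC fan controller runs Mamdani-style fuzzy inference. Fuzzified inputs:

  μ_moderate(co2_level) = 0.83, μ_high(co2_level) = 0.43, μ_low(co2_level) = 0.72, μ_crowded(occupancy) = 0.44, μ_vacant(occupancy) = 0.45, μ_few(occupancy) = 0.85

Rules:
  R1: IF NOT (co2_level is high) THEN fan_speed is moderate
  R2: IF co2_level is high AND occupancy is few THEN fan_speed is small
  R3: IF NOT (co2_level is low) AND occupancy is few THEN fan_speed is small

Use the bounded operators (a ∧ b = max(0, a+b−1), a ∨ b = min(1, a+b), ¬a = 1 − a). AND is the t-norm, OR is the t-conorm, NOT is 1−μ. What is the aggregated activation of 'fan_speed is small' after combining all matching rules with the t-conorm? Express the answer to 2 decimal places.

0.41

R1: ¬high=1−0.43=0.57 → w = 0.57
R2: high=0.43, few=0.85; AND[max(0, a+b−1)] → w = 0.28
R3: ¬low=1−0.72=0.28, few=0.85; AND[max(0, a+b−1)] → w = 0.13
Rules with consequent 'small': {R2, R3} → strengths 0.28, 0.13
Aggregate via t-conorm [min(1, a+b)]: 0.41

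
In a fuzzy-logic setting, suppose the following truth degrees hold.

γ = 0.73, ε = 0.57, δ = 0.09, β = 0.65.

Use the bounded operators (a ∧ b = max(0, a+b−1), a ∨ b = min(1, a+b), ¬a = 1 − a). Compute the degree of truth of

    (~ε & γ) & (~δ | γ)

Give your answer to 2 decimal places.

~ε = 1 − 0.57 = 0.43
~ε & γ = max(0, a+b−1) on (0.43, 0.73) = 0.16
~δ = 1 − 0.09 = 0.91
~δ | γ = min(1, a+b) on (0.91, 0.73) = 1.00
(~ε & γ) & (~δ | γ) = max(0, a+b−1) on (0.16, 1.00) = 0.16

0.16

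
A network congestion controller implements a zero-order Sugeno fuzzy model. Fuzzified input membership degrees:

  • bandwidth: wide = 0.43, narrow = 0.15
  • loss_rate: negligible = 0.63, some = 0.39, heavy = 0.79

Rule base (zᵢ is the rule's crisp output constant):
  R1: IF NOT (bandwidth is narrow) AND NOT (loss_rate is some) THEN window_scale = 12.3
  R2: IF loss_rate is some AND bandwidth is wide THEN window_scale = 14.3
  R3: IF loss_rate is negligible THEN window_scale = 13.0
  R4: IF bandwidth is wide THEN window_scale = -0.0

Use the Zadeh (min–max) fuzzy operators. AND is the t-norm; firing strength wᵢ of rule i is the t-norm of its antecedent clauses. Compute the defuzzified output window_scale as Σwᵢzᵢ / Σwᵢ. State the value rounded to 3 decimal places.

R1 (z=12.3): ¬narrow=1−0.15=0.85, ¬some=1−0.39=0.61; AND[min(a, b)] → w = 0.61
R2 (z=14.3): some=0.39, wide=0.43; AND[min(a, b)] → w = 0.39
R3 (z=13.0): negligible=0.63 → w = 0.63
R4 (z=-0.0): wide=0.43 → w = 0.43
Weighted average = (0.61·12.3 + 0.39·14.3 + 0.63·13.0 + 0.43·-0.0) / (0.61 + 0.39 + 0.63 + 0.43)
  = 21.2700 / 2.0600 = 10.325

10.325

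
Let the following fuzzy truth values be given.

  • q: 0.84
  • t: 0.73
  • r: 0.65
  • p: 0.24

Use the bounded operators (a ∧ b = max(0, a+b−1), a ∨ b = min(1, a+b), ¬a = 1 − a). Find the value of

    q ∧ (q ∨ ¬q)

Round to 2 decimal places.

¬q = 1 − 0.84 = 0.16
q ∨ ¬q = min(1, a+b) on (0.84, 0.16) = 1.00
q ∧ (q ∨ ¬q) = max(0, a+b−1) on (0.84, 1.00) = 0.84

0.84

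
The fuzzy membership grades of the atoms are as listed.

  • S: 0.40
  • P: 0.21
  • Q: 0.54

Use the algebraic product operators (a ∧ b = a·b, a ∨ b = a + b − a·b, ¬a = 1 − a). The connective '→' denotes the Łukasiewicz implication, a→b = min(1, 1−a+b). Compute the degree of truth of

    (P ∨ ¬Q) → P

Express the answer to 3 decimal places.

¬Q = 1 − 0.5400 = 0.4600
P ∨ ¬Q = a + b − a·b on (0.2100, 0.4600) = 0.5734
(P ∨ ¬Q) → P  [Łukasiewicz: min(1, 1−a+b)] with a=0.5734, b=0.2100 → 0.6366

0.637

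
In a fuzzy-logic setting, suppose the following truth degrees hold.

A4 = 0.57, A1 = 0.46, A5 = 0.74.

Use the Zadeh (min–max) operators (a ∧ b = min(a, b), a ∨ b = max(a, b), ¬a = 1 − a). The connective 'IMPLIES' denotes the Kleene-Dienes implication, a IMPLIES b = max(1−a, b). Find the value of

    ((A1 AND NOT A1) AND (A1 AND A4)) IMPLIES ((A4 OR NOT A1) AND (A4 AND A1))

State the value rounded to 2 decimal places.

0.54

NOT A1 = 1 − 0.46 = 0.54
A1 AND NOT A1 = min(a, b) on (0.46, 0.54) = 0.46
A1 AND A4 = min(a, b) on (0.46, 0.57) = 0.46
(A1 AND NOT A1) AND (A1 AND A4) = min(a, b) on (0.46, 0.46) = 0.46
NOT A1 = 1 − 0.46 = 0.54
A4 OR NOT A1 = max(a, b) on (0.57, 0.54) = 0.57
A4 AND A1 = min(a, b) on (0.57, 0.46) = 0.46
(A4 OR NOT A1) AND (A4 AND A1) = min(a, b) on (0.57, 0.46) = 0.46
((A1 AND NOT A1) AND (A1 AND A4)) IMPLIES ((A4 OR NOT A1) AND (A4 AND A1))  [Kleene-Dienes: max(1−a, b)] with a=0.46, b=0.46 → 0.54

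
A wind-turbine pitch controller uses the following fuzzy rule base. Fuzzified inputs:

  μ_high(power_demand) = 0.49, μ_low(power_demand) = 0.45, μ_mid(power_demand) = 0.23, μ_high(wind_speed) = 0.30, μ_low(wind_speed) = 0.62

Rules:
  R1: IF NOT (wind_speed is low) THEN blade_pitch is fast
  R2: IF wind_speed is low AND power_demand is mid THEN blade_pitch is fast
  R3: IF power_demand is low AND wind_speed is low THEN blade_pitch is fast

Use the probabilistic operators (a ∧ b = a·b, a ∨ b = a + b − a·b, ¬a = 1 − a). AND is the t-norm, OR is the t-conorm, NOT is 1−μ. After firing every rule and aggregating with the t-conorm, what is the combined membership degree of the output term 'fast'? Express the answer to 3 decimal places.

R1: ¬low=1−0.62=0.38 → w = 0.3800
R2: low=0.62, mid=0.23; AND[a·b] → w = 0.1426
R3: low=0.45, low=0.62; AND[a·b] → w = 0.2790
Rules with consequent 'fast': {R1, R2, R3} → strengths 0.3800, 0.1426, 0.2790
Aggregate via t-conorm [a + b − a·b]: 0.6167

0.617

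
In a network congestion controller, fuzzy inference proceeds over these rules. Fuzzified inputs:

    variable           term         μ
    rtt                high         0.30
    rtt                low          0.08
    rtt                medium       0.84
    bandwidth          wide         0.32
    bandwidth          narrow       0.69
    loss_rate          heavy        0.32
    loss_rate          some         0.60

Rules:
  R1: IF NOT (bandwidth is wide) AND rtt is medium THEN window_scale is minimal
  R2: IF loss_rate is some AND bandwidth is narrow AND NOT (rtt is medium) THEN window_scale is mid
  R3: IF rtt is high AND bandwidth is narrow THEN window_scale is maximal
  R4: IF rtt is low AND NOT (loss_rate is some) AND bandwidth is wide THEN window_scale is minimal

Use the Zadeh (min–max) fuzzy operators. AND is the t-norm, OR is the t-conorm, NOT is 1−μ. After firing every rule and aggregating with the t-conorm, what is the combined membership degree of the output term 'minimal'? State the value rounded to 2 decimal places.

0.68

R1: ¬wide=1−0.32=0.68, medium=0.84; AND[min(a, b)] → w = 0.68
R2: some=0.60, narrow=0.69, ¬medium=1−0.84=0.16; AND[min(a, b)] → w = 0.16
R3: high=0.30, narrow=0.69; AND[min(a, b)] → w = 0.30
R4: low=0.08, ¬some=1−0.60=0.40, wide=0.32; AND[min(a, b)] → w = 0.08
Rules with consequent 'minimal': {R1, R4} → strengths 0.68, 0.08
Aggregate via t-conorm [max(a, b)]: 0.68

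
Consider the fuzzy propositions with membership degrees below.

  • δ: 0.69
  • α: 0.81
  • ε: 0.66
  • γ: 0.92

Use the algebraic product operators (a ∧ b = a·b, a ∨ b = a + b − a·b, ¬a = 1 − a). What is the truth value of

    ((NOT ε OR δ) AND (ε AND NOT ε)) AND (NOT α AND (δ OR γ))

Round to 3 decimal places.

0.033

NOT ε = 1 − 0.6600 = 0.3400
NOT ε OR δ = a + b − a·b on (0.3400, 0.6900) = 0.7954
NOT ε = 1 − 0.6600 = 0.3400
ε AND NOT ε = a·b on (0.6600, 0.3400) = 0.2244
(NOT ε OR δ) AND (ε AND NOT ε) = a·b on (0.7954, 0.2244) = 0.1785
NOT α = 1 − 0.8100 = 0.1900
δ OR γ = a + b − a·b on (0.6900, 0.9200) = 0.9752
NOT α AND (δ OR γ) = a·b on (0.1900, 0.9752) = 0.1853
((NOT ε OR δ) AND (ε AND NOT ε)) AND (NOT α AND (δ OR γ)) = a·b on (0.1785, 0.1853) = 0.0331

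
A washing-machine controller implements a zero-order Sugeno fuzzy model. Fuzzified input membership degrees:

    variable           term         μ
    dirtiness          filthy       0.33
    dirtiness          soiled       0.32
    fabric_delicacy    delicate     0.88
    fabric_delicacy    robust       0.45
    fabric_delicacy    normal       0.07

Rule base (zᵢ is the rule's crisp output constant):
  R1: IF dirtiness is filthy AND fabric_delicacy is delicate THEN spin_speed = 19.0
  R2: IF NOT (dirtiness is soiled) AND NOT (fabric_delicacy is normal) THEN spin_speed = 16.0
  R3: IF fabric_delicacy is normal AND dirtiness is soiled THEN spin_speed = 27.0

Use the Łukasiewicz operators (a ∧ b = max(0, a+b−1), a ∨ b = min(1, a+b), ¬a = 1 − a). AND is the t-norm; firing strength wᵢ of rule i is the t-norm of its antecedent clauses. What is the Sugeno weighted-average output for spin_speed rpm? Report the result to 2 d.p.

16.77

R1 (z=19.0): filthy=0.33, delicate=0.88; AND[max(0, a+b−1)] → w = 0.21
R2 (z=16.0): ¬soiled=1−0.32=0.68, ¬normal=1−0.07=0.93; AND[max(0, a+b−1)] → w = 0.61
R3 (z=27.0): normal=0.07, soiled=0.32; AND[max(0, a+b−1)] → w = 0.00
Weighted average = (0.21·19.0 + 0.61·16.0 + 0.00·27.0) / (0.21 + 0.61 + 0.00)
  = 13.7500 / 0.8200 = 16.77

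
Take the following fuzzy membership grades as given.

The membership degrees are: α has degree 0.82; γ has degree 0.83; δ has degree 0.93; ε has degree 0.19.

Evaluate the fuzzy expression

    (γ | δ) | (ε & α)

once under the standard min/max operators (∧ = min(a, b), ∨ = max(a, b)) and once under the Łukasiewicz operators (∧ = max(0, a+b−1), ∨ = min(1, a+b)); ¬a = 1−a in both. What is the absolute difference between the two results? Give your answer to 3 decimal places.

0.070

Under standard min/max:
  γ | δ = max(a, b) on (0.83, 0.93) = 0.93
  ε & α = min(a, b) on (0.19, 0.82) = 0.19
  (γ | δ) | (ε & α) = max(a, b) on (0.93, 0.19) = 0.93
  → value = 0.9300
Under Łukasiewicz:
  γ | δ = min(1, a+b) on (0.83, 0.93) = 1.00
  ε & α = max(0, a+b−1) on (0.19, 0.82) = 0.01
  (γ | δ) | (ε & α) = min(1, a+b) on (1.00, 0.01) = 1.00
  → value = 1.0000
|0.9300 − 1.0000| = 0.070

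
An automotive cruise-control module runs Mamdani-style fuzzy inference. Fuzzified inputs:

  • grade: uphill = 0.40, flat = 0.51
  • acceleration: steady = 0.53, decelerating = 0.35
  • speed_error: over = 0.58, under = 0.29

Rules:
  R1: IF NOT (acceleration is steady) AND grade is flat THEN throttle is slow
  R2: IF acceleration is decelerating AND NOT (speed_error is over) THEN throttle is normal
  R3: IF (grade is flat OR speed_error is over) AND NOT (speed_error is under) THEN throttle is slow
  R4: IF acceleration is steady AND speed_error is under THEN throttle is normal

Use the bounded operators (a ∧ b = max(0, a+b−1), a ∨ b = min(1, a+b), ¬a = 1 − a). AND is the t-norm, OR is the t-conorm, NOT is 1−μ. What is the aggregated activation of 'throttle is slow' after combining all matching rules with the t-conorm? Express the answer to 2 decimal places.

R1: ¬steady=1−0.53=0.47, flat=0.51; AND[max(0, a+b−1)] → w = 0.00
R2: decelerating=0.35, ¬over=1−0.58=0.42; AND[max(0, a+b−1)] → w = 0.00
R3: (flat=0.51 OR over=0.58) = 1.00; AND[max(0, a+b−1)] with ¬under=1−0.29=0.71 → w = 0.71
R4: steady=0.53, under=0.29; AND[max(0, a+b−1)] → w = 0.00
Rules with consequent 'slow': {R1, R3} → strengths 0.00, 0.71
Aggregate via t-conorm [min(1, a+b)]: 0.71

0.71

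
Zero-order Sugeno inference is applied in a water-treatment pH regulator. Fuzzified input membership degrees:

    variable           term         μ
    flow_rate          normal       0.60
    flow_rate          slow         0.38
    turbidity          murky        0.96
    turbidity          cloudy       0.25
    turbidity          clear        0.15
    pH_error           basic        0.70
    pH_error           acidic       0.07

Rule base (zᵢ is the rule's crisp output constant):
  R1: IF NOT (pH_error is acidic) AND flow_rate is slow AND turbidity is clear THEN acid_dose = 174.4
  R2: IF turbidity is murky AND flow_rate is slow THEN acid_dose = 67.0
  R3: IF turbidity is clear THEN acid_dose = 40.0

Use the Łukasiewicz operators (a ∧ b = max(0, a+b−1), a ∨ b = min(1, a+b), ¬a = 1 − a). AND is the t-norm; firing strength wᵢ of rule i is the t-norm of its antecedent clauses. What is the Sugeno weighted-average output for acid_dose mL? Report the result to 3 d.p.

R1 (z=174.4): ¬acidic=1−0.07=0.93, slow=0.38, clear=0.15; AND[max(0, a+b−1)] → w = 0.00
R2 (z=67.0): murky=0.96, slow=0.38; AND[max(0, a+b−1)] → w = 0.34
R3 (z=40.0): clear=0.15 → w = 0.15
Weighted average = (0.00·174.4 + 0.34·67.0 + 0.15·40.0) / (0.00 + 0.34 + 0.15)
  = 28.7800 / 0.4900 = 58.735

58.735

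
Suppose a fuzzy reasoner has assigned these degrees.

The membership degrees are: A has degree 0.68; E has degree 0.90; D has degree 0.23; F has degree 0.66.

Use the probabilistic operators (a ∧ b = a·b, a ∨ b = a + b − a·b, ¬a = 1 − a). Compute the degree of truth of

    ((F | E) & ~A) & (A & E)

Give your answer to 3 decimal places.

0.189

F | E = a + b − a·b on (0.6600, 0.9000) = 0.9660
~A = 1 − 0.6800 = 0.3200
(F | E) & ~A = a·b on (0.9660, 0.3200) = 0.3091
A & E = a·b on (0.6800, 0.9000) = 0.6120
((F | E) & ~A) & (A & E) = a·b on (0.3091, 0.6120) = 0.1892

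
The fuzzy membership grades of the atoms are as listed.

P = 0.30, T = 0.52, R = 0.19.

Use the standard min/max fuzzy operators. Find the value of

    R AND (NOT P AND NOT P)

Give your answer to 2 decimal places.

NOT P = 1 − 0.30 = 0.70
NOT P = 1 − 0.30 = 0.70
NOT P AND NOT P = min(a, b) on (0.70, 0.70) = 0.70
R AND (NOT P AND NOT P) = min(a, b) on (0.19, 0.70) = 0.19

0.19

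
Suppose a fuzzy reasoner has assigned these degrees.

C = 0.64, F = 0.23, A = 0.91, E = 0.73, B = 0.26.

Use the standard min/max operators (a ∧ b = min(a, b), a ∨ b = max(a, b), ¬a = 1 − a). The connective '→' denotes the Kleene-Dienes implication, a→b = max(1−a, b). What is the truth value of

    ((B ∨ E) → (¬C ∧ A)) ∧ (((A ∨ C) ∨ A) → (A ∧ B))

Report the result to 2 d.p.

0.26

B ∨ E = max(a, b) on (0.26, 0.73) = 0.73
¬C = 1 − 0.64 = 0.36
¬C ∧ A = min(a, b) on (0.36, 0.91) = 0.36
(B ∨ E) → (¬C ∧ A)  [Kleene-Dienes: max(1−a, b)] with a=0.73, b=0.36 → 0.36
A ∨ C = max(a, b) on (0.91, 0.64) = 0.91
(A ∨ C) ∨ A = max(a, b) on (0.91, 0.91) = 0.91
A ∧ B = min(a, b) on (0.91, 0.26) = 0.26
((A ∨ C) ∨ A) → (A ∧ B)  [Kleene-Dienes: max(1−a, b)] with a=0.91, b=0.26 → 0.26
((B ∨ E) → (¬C ∧ A)) ∧ (((A ∨ C) ∨ A) → (A ∧ B)) = min(a, b) on (0.36, 0.26) = 0.26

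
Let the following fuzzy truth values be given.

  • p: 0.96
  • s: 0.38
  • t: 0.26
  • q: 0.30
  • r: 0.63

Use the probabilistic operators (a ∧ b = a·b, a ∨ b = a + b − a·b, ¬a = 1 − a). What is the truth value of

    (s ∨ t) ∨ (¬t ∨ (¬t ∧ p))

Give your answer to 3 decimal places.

0.965

s ∨ t = a + b − a·b on (0.3800, 0.2600) = 0.5412
¬t = 1 − 0.2600 = 0.7400
¬t = 1 − 0.2600 = 0.7400
¬t ∧ p = a·b on (0.7400, 0.9600) = 0.7104
¬t ∨ (¬t ∧ p) = a + b − a·b on (0.7400, 0.7104) = 0.9247
(s ∨ t) ∨ (¬t ∨ (¬t ∧ p)) = a + b − a·b on (0.5412, 0.9247) = 0.9655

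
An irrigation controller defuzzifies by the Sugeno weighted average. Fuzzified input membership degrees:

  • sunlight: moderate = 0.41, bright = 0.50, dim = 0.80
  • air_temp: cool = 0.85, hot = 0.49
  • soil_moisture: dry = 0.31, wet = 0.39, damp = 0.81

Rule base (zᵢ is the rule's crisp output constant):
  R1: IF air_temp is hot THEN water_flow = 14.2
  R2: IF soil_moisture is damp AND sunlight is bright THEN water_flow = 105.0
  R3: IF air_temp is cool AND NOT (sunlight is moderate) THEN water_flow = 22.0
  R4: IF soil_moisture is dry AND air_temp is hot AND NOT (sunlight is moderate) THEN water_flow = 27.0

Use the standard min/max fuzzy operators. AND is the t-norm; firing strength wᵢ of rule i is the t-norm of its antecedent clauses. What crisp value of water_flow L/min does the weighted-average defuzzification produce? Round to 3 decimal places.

42.756

R1 (z=14.2): hot=0.49 → w = 0.49
R2 (z=105.0): damp=0.81, bright=0.50; AND[min(a, b)] → w = 0.50
R3 (z=22.0): cool=0.85, ¬moderate=1−0.41=0.59; AND[min(a, b)] → w = 0.59
R4 (z=27.0): dry=0.31, hot=0.49, ¬moderate=1−0.41=0.59; AND[min(a, b)] → w = 0.31
Weighted average = (0.49·14.2 + 0.50·105.0 + 0.59·22.0 + 0.31·27.0) / (0.49 + 0.50 + 0.59 + 0.31)
  = 80.8080 / 1.8900 = 42.756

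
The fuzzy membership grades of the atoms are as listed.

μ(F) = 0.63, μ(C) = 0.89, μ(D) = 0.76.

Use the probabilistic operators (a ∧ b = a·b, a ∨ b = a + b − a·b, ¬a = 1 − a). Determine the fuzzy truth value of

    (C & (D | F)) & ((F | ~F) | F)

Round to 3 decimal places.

D | F = a + b − a·b on (0.7600, 0.6300) = 0.9112
C & (D | F) = a·b on (0.8900, 0.9112) = 0.8110
~F = 1 − 0.6300 = 0.3700
F | ~F = a + b − a·b on (0.6300, 0.3700) = 0.7669
(F | ~F) | F = a + b − a·b on (0.7669, 0.6300) = 0.9138
(C & (D | F)) & ((F | ~F) | F) = a·b on (0.8110, 0.9138) = 0.7410

0.741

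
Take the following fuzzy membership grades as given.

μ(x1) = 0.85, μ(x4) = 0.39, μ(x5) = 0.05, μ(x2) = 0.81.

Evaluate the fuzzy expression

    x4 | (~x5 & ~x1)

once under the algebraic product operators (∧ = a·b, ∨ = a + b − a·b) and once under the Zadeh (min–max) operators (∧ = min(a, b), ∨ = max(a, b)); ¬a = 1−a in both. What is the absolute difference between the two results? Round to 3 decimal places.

Under algebraic product:
  ~x5 = 1 − 0.0500 = 0.9500
  ~x1 = 1 − 0.8500 = 0.1500
  ~x5 & ~x1 = a·b on (0.9500, 0.1500) = 0.1425
  x4 | (~x5 & ~x1) = a + b − a·b on (0.3900, 0.1425) = 0.4769
  → value = 0.4769
Under Zadeh (min–max):
  ~x5 = 1 − 0.05 = 0.95
  ~x1 = 1 − 0.85 = 0.15
  ~x5 & ~x1 = min(a, b) on (0.95, 0.15) = 0.15
  x4 | (~x5 & ~x1) = max(a, b) on (0.39, 0.15) = 0.39
  → value = 0.3900
|0.4769 − 0.3900| = 0.087

0.087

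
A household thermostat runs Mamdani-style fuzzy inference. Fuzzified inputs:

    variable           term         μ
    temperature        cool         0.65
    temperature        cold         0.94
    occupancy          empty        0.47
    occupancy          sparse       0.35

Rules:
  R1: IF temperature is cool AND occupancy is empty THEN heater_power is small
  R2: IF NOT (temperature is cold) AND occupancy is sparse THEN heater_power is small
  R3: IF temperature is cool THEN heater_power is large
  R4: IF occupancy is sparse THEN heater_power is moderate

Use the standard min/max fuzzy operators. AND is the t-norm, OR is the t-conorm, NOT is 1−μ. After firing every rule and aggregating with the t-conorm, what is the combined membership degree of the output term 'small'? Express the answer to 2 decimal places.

0.47

R1: cool=0.65, empty=0.47; AND[min(a, b)] → w = 0.47
R2: ¬cold=1−0.94=0.06, sparse=0.35; AND[min(a, b)] → w = 0.06
R3: cool=0.65 → w = 0.65
R4: sparse=0.35 → w = 0.35
Rules with consequent 'small': {R1, R2} → strengths 0.47, 0.06
Aggregate via t-conorm [max(a, b)]: 0.47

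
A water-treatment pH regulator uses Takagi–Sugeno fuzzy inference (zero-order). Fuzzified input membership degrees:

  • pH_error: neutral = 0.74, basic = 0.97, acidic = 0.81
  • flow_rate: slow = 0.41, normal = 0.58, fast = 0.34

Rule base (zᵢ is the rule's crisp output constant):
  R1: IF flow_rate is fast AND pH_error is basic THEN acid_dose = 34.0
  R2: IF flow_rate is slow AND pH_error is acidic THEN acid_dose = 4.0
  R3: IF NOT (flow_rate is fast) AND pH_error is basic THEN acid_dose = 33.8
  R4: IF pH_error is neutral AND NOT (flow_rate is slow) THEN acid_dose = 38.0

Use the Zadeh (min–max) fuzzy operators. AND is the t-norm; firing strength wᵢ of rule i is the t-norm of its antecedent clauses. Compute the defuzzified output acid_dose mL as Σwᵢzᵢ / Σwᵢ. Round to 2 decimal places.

R1 (z=34.0): fast=0.34, basic=0.97; AND[min(a, b)] → w = 0.34
R2 (z=4.0): slow=0.41, acidic=0.81; AND[min(a, b)] → w = 0.41
R3 (z=33.8): ¬fast=1−0.34=0.66, basic=0.97; AND[min(a, b)] → w = 0.66
R4 (z=38.0): neutral=0.74, ¬slow=1−0.41=0.59; AND[min(a, b)] → w = 0.59
Weighted average = (0.34·34.0 + 0.41·4.0 + 0.66·33.8 + 0.59·38.0) / (0.34 + 0.41 + 0.66 + 0.59)
  = 57.9280 / 2.0000 = 28.96

28.96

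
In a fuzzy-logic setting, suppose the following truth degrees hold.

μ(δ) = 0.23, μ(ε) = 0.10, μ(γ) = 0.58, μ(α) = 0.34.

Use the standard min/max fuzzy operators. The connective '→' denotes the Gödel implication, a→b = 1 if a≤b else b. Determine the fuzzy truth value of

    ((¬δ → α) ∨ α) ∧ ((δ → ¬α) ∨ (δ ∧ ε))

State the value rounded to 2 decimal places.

0.34

¬δ = 1 − 0.23 = 0.77
¬δ → α  [Gödel: 1 if a≤b else b] with a=0.77, b=0.34 → 0.34
(¬δ → α) ∨ α = max(a, b) on (0.34, 0.34) = 0.34
¬α = 1 − 0.34 = 0.66
δ → ¬α  [Gödel: 1 if a≤b else b] with a=0.23, b=0.66 → 1.00
δ ∧ ε = min(a, b) on (0.23, 0.10) = 0.10
(δ → ¬α) ∨ (δ ∧ ε) = max(a, b) on (1.00, 0.10) = 1.00
((¬δ → α) ∨ α) ∧ ((δ → ¬α) ∨ (δ ∧ ε)) = min(a, b) on (0.34, 1.00) = 0.34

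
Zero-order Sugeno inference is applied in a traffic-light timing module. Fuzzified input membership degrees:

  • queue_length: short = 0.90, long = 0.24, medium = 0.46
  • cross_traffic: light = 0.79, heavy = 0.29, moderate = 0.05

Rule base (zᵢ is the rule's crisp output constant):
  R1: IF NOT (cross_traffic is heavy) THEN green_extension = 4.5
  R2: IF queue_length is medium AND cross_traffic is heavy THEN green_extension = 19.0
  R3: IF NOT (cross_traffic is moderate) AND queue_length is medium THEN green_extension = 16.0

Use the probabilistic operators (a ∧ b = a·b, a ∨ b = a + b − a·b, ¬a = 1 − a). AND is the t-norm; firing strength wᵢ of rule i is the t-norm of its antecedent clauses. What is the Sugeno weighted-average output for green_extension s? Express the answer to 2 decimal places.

9.94

R1 (z=4.5): ¬heavy=1−0.29=0.71 → w = 0.7100
R2 (z=19.0): medium=0.46, heavy=0.29; AND[a·b] → w = 0.1334
R3 (z=16.0): ¬moderate=1−0.05=0.95, medium=0.46; AND[a·b] → w = 0.4370
Weighted average = (0.7100·4.5 + 0.1334·19.0 + 0.4370·16.0) / (0.7100 + 0.1334 + 0.4370)
  = 12.7216 / 1.2804 = 9.94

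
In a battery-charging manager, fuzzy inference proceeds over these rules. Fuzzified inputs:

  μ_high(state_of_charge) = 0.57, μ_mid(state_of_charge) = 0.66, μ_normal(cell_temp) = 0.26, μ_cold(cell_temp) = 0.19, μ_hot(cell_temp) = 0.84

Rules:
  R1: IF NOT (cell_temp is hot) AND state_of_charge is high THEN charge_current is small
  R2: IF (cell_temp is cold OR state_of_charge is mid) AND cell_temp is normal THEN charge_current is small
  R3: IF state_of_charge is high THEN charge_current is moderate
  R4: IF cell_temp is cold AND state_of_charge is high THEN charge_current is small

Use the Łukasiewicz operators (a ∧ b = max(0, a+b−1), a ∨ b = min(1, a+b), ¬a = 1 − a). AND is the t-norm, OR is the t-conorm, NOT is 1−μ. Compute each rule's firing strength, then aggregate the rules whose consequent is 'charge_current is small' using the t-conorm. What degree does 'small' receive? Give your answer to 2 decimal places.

0.11

R1: ¬hot=1−0.84=0.16, high=0.57; AND[max(0, a+b−1)] → w = 0.00
R2: (cold=0.19 OR mid=0.66) = 0.85; AND[max(0, a+b−1)] with normal=0.26 → w = 0.11
R3: high=0.57 → w = 0.57
R4: cold=0.19, high=0.57; AND[max(0, a+b−1)] → w = 0.00
Rules with consequent 'small': {R1, R2, R4} → strengths 0.00, 0.11, 0.00
Aggregate via t-conorm [min(1, a+b)]: 0.11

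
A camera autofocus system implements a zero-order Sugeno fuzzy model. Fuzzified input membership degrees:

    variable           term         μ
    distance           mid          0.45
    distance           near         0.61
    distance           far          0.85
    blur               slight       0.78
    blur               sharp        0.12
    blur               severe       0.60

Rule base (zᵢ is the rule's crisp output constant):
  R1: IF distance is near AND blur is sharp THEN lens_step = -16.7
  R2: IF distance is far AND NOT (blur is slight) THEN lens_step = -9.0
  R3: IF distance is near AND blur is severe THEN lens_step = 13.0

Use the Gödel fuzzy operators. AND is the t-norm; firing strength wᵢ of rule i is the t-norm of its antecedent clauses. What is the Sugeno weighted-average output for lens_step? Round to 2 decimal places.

4.06

R1 (z=-16.7): near=0.61, sharp=0.12; AND[min(a, b)] → w = 0.12
R2 (z=-9.0): far=0.85, ¬slight=1−0.78=0.22; AND[min(a, b)] → w = 0.22
R3 (z=13.0): near=0.61, severe=0.60; AND[min(a, b)] → w = 0.60
Weighted average = (0.12·-16.7 + 0.22·-9.0 + 0.60·13.0) / (0.12 + 0.22 + 0.60)
  = 3.8160 / 0.9400 = 4.06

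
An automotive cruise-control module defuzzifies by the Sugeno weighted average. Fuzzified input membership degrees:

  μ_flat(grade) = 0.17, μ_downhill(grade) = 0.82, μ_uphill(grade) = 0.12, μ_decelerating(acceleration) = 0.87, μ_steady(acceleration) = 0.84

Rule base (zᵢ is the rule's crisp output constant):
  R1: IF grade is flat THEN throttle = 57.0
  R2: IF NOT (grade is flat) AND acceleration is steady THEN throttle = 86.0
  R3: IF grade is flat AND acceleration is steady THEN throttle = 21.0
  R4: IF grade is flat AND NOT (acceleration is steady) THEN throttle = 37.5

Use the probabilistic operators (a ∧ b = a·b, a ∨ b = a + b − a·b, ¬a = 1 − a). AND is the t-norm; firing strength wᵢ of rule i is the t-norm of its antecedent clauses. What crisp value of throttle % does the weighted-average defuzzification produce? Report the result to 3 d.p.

71.026

R1 (z=57.0): flat=0.17 → w = 0.1700
R2 (z=86.0): ¬flat=1−0.17=0.83, steady=0.84; AND[a·b] → w = 0.6972
R3 (z=21.0): flat=0.17, steady=0.84; AND[a·b] → w = 0.1428
R4 (z=37.5): flat=0.17, ¬steady=1−0.84=0.16; AND[a·b] → w = 0.0272
Weighted average = (0.1700·57.0 + 0.6972·86.0 + 0.1428·21.0 + 0.0272·37.5) / (0.1700 + 0.6972 + 0.1428 + 0.0272)
  = 73.6680 / 1.0372 = 71.026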